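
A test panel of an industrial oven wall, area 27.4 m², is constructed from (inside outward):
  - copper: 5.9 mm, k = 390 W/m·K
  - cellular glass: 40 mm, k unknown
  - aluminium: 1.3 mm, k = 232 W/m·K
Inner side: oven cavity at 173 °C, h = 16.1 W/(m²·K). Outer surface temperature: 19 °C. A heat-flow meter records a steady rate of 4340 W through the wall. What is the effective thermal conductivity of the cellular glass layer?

k ≈ 0.0439 W/(m·K)

Thermal resistances in series:
R_inner film = 1/(h_i·A) = 1/(16.1×27.4) = 0.002267 K/W
R_copper = L/(kA) = 0.0059/(390×27.4) = 5.521×10^-7 K/W
R_aluminium = L/(kA) = 0.0013/(232×27.4) = 2.045×10^-7 K/W
Sum of known resistances R_other = 0.002268 K/W
Total R = ΔT/Q = 154/4340 = 0.03548 K/W
R_cellular glass = R_total − R_other = 0.03322 K/W
k = L/(R·A) = 0.04/(0.03322×27.4)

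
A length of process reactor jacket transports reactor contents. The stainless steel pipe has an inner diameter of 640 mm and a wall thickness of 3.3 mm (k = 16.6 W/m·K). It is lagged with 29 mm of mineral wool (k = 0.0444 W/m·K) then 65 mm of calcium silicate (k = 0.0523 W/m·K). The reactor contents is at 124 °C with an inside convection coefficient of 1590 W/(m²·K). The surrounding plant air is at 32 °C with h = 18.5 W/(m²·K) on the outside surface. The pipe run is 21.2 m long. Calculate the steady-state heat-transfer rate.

Q ≈ 2310 W

Cylindrical conduction, so R = ln(r₂/r₁)/(2πkL) per layer, in series:
R_inner film = 1/(h_i·2πr₁L) = 1/(1590×2π×0.32×21.2) = 1.475×10^-5 K/W
R_stainless steel pipe wall = ln(323.3/320)/(2π×16.6×21.2) = 4.64×10^-6 K/W
R_mineral wool = ln(352.3/323.3)/(2π×0.0444×21.2) = 0.01452 K/W
R_calcium silicate = ln(417.3/352.3)/(2π×0.0523×21.2) = 0.02431 K/W
R_outer film = 1/(h_o·2πr_oL) = 1/(18.5×2π×0.4173×21.2) = 9.724×10^-4 K/W
R_total = 0.03982 K/W
Q = ΔT/R_total = 92/0.03982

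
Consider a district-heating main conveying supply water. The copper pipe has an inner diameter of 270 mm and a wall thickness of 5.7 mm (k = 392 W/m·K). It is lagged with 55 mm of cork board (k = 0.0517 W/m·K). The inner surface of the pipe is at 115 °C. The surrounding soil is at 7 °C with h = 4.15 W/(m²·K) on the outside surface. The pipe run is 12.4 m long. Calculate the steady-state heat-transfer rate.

Q ≈ 1110 W

Per-layer cylindrical resistances, series-summed:
R_copper pipe wall = ln(140.7/135)/(2π×392×12.4) = 1.354×10^-6 K/W
R_cork board = ln(195.7/140.7)/(2π×0.0517×12.4) = 0.08191 K/W
R_outer film = 1/(h_o·2πr_oL) = 1/(4.15×2π×0.1957×12.4) = 0.0158 K/W
R_total = 0.09772 K/W
Q = ΔT/R_total = 108/0.09772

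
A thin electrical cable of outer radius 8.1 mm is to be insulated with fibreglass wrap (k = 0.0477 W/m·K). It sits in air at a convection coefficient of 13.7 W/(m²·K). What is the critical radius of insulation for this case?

r_cr ≈ 3.48 mm

For a cylinder r_cr = k/h = 0.0477/13.7
r_cr = 3.48 mm; since the bare radius (8.1 mm) is above r_cr, any added insulation will reduce heat loss.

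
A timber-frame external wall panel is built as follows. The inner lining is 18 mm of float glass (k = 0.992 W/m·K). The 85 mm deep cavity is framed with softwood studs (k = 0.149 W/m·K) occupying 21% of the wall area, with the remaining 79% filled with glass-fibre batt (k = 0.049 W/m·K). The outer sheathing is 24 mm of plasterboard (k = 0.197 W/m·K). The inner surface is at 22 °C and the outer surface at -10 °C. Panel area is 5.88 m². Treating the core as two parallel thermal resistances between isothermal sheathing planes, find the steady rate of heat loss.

Q ≈ 139 W

Sheathing layers in series; stud and cavity paths in parallel between them.
R_inner = 0.018/(0.992×5.88) = 0.003086 K/W
R_stud  = 0.085/(0.149×0.21×5.88) = 0.462 K/W
R_cav   = 0.085/(0.049×0.79×5.88) = 0.3734 K/W
1/R_core = 1/R_stud + 1/R_cav → R_core = 0.2065 K/W
R_outer = 0.024/(0.197×5.88) = 0.02072 K/W
R_total = 0.2303 K/W
Q = ΔT/R_total = 32/0.2303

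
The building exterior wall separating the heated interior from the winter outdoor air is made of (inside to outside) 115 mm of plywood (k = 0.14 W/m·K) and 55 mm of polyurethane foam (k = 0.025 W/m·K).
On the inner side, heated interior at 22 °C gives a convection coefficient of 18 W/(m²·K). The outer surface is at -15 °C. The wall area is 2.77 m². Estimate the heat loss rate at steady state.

Q ≈ 33.3 W

Treating each layer as a thermal resistance in series:
R_inner film = 1/(h_i·A) = 1/(18×2.77) = 0.02006 K/W
R_plywood = L/(kA) = 0.115/(0.14×2.77) = 0.2965 K/W
R_polyurethane foam = L/(kA) = 0.055/(0.025×2.77) = 0.7942 K/W
R_total = 1.111 K/W
Q = ΔT / R_total = 37 / 1.111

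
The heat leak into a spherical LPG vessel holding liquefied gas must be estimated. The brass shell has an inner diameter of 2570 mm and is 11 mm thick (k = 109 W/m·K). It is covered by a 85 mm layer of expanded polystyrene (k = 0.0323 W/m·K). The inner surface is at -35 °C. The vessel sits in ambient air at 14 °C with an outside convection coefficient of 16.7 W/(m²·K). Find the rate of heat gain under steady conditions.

Spherical conduction: R = (1/r_in − 1/r_out)/(4πk) per layer; series-sum.
R_brass shell = (1/1.285 − 1/1.296)/(4π×109) = 4.822×10^-6 K/W
R_expanded polystyrene = (1/1.296 − 1/1.381)/(4π×0.0323) = 0.117 K/W
R_outer film = 1/(h·4πr_o²) = 1/(16.7×4π×1.381²) = 0.002499 K/W
R_total = 0.1195 K/W
Q = ΔT/R_total = 49/0.1195

Q ≈ 410 W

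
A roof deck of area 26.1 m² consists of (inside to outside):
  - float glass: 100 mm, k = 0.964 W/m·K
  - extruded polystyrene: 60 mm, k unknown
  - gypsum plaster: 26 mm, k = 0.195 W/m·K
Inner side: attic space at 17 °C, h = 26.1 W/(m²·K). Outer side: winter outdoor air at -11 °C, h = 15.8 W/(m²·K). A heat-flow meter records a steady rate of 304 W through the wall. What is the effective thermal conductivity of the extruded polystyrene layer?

k ≈ 0.0291 W/(m·K)

Using the resistance-network approach (series):
R_inner film = 1/(h_i·A) = 1/(26.1×26.1) = 0.001468 K/W
R_float glass = L/(kA) = 0.1/(0.964×26.1) = 0.003974 K/W
R_gypsum plaster = L/(kA) = 0.026/(0.195×26.1) = 0.005109 K/W
R_outer film = 1/(h_o·A) = 1/(15.8×26.1) = 0.002425 K/W
Sum of known resistances R_other = 0.01298 K/W
Total R = ΔT/Q = 28/304 = 0.09211 K/W
R_extruded polystyrene = R_total − R_other = 0.07913 K/W
k = L/(R·A) = 0.06/(0.07913×26.1)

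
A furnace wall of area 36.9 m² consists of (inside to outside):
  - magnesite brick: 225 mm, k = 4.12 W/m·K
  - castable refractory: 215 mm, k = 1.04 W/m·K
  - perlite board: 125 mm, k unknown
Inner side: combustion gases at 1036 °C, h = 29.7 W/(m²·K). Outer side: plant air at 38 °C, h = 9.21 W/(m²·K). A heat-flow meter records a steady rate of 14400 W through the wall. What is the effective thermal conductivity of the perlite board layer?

Treating each layer as a thermal resistance in series:
R_inner film = 1/(h_i·A) = 1/(29.7×36.9) = 9.125×10^-4 K/W
R_magnesite brick = L/(kA) = 0.225/(4.12×36.9) = 0.00148 K/W
R_castable refractory = L/(kA) = 0.215/(1.04×36.9) = 0.005602 K/W
R_outer film = 1/(h_o·A) = 1/(9.21×36.9) = 0.002942 K/W
Sum of known resistances R_other = 0.01094 K/W
Total R = ΔT/Q = 998/14400 = 0.06931 K/W
R_perlite board = R_total − R_other = 0.05837 K/W
k = L/(R·A) = 0.125/(0.05837×36.9)

k ≈ 0.058 W/(m·K)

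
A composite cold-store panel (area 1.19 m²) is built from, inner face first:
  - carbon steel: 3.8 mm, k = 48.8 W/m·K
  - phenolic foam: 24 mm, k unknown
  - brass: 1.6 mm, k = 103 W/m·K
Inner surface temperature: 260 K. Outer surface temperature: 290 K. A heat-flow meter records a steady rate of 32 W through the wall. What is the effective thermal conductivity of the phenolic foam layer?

Using the resistance-network approach (series):
R_carbon steel = L/(kA) = 0.0038/(48.8×1.19) = 6.544×10^-5 K/W
R_brass = L/(kA) = 0.0016/(103×1.19) = 1.305×10^-5 K/W
Sum of known resistances R_other = 7.849×10^-5 K/W
Total R = ΔT/Q = 30/32 = 0.9375 K/W
R_phenolic foam = R_total − R_other = 0.9374 K/W
k = L/(R·A) = 0.024/(0.9374×1.19)

k ≈ 0.0215 W/(m·K)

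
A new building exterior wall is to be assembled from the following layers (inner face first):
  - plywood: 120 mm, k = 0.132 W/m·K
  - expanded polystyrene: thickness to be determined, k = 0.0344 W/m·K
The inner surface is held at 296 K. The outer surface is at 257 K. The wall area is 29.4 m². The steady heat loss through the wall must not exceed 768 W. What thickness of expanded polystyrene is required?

L ≈ 20.1 mm

Treating each layer as a thermal resistance in series:
R_plywood = L/(kA) = 0.12/(0.132×29.4) = 0.03092 K/W
Sum of the known resistances R_other = 0.03092 K/W
Required total resistance R_tot = ΔT/Q_allow = 39/768 = 0.05078 K/W
R_expanded polystyrene = R_tot − R_other = 0.01986 K/W
L = R·k·A = 0.01986×0.0344×29.4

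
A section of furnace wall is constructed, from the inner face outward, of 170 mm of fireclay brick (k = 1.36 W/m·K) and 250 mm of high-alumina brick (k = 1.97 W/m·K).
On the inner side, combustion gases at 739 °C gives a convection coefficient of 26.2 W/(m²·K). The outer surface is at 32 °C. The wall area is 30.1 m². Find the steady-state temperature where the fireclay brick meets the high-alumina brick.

Treating each layer as a thermal resistance in series:
R_inner film = 1/(h_i·A) = 1/(26.2×30.1) = 0.001268 K/W
R_fireclay brick = L/(kA) = 0.17/(1.36×30.1) = 0.004153 K/W
R_high-alumina brick = L/(kA) = 0.25/(1.97×30.1) = 0.004216 K/W
R_total = 0.009637 K/W;  Q = ΔT/R_total = 707/0.009637 = 73360 W
T_interface = T_inner − Q·ΣR(inner→interface) = 739 − 73400×0.005421

T ≈ 341 °C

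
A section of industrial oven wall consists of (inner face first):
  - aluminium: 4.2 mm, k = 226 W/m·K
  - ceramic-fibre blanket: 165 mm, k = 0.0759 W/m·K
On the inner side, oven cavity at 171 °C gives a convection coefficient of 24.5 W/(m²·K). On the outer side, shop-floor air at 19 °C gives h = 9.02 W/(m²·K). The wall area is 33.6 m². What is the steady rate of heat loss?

Thermal resistances in series:
R_inner film = 1/(h_i·A) = 1/(24.5×33.6) = 0.001215 K/W
R_aluminium = L/(kA) = 0.0042/(226×33.6) = 5.531×10^-7 K/W
R_ceramic-fibre blanket = L/(kA) = 0.165/(0.0759×33.6) = 0.0647 K/W
R_outer film = 1/(h_o·A) = 1/(9.02×33.6) = 0.0033 K/W
R_total = 0.06921 K/W
Q = ΔT / R_total = 152 / 0.06921

Q ≈ 2200 W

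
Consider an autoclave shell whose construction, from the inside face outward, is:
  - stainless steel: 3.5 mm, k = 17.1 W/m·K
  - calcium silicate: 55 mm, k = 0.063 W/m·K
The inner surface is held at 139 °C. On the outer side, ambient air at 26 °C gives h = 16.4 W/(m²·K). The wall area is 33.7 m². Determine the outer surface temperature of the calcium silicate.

Series thermal resistances:
R_stainless steel = L/(kA) = 0.0035/(17.1×33.7) = 6.074×10^-6 K/W
R_calcium silicate = L/(kA) = 0.055/(0.063×33.7) = 0.02591 K/W
R_outer film = 1/(h_o·A) = 1/(16.4×33.7) = 0.001809 K/W
R_total = 0.02772 K/W;  Q = ΔT/R_total = 113/0.02772 = 4076 W
T_interface = T_inner − Q·ΣR(inner→interface) = 139 − 4080×0.02591

T ≈ 33.4 °C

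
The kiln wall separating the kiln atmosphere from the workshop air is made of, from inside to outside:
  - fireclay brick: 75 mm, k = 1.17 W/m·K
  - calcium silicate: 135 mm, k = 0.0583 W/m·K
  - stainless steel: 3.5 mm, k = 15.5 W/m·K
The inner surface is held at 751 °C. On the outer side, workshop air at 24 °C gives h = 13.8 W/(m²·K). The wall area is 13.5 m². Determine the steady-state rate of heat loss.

Q ≈ 4000 W

Thermal resistances in series:
R_fireclay brick = L/(kA) = 0.075/(1.17×13.5) = 0.004748 K/W
R_calcium silicate = L/(kA) = 0.135/(0.0583×13.5) = 0.1715 K/W
R_stainless steel = L/(kA) = 0.0035/(15.5×13.5) = 1.673×10^-5 K/W
R_outer film = 1/(h_o·A) = 1/(13.8×13.5) = 0.005368 K/W
R_total = 0.1817 K/W
Q = ΔT / R_total = 727 / 0.1817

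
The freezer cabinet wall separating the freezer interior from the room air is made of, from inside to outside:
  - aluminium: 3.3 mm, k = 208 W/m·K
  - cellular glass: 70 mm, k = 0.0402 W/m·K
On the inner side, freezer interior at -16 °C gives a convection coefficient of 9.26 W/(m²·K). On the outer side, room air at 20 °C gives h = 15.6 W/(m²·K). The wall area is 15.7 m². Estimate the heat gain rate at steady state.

Q ≈ 295 W

Treating each layer as a thermal resistance in series:
R_inner film = 1/(h_i·A) = 1/(9.26×15.7) = 0.006878 K/W
R_aluminium = L/(kA) = 0.0033/(208×15.7) = 1.011×10^-6 K/W
R_cellular glass = L/(kA) = 0.07/(0.0402×15.7) = 0.1109 K/W
R_outer film = 1/(h_o·A) = 1/(15.6×15.7) = 0.004083 K/W
R_total = 0.1219 K/W
Q = ΔT / R_total = 36 / 0.1219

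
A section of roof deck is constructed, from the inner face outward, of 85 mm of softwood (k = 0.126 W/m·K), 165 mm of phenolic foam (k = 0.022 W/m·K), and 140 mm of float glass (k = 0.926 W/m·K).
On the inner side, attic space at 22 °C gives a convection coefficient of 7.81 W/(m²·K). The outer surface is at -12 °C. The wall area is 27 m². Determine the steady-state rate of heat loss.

Q ≈ 109 W

Using the resistance-network approach (series):
R_inner film = 1/(h_i·A) = 1/(7.81×27) = 0.004742 K/W
R_softwood = L/(kA) = 0.085/(0.126×27) = 0.02499 K/W
R_phenolic foam = L/(kA) = 0.165/(0.022×27) = 0.2778 K/W
R_float glass = L/(kA) = 0.14/(0.926×27) = 0.0056 K/W
R_total = 0.3131 K/W
Q = ΔT / R_total = 34 / 0.3131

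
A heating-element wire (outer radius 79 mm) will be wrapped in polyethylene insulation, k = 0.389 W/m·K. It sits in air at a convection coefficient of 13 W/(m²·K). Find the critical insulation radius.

For a cylinder r_cr = k/h = 0.389/13
r_cr = 29.9 mm; since the bare radius (79 mm) is above r_cr, any added insulation will reduce heat loss.

r_cr ≈ 29.9 mm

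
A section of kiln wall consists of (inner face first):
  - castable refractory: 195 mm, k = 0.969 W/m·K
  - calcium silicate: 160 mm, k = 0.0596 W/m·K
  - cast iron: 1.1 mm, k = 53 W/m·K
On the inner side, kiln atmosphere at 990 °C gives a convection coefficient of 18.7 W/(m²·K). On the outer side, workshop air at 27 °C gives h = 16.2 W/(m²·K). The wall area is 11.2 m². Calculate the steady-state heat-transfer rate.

Q ≈ 3590 W

Model the wall as resistances in series:
R_inner film = 1/(h_i·A) = 1/(18.7×11.2) = 0.004775 K/W
R_castable refractory = L/(kA) = 0.195/(0.969×11.2) = 0.01797 K/W
R_calcium silicate = L/(kA) = 0.16/(0.0596×11.2) = 0.2397 K/W
R_cast iron = L/(kA) = 0.0011/(53×11.2) = 1.853×10^-6 K/W
R_outer film = 1/(h_o·A) = 1/(16.2×11.2) = 0.005511 K/W
R_total = 0.2679 K/W
Q = ΔT / R_total = 963 / 0.2679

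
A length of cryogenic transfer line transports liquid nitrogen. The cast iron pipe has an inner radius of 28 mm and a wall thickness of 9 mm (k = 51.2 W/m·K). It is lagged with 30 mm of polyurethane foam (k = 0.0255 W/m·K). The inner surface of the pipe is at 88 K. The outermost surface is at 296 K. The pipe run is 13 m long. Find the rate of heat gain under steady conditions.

Q ≈ 729 W

Cylindrical conduction, so R = ln(r₂/r₁)/(2πkL) per layer, in series:
R_cast iron pipe wall = ln(37/28)/(2π×51.2×13) = 6.664×10^-5 K/W
R_polyurethane foam = ln(67/37)/(2π×0.0255×13) = 0.2851 K/W
R_total = 0.2851 K/W
Q = ΔT/R_total = 208/0.2851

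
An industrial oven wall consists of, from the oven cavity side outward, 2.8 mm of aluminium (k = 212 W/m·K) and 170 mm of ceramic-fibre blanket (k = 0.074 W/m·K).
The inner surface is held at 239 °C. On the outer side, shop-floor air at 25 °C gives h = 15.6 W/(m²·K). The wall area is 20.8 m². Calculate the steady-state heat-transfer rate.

Q ≈ 1880 W

Using the resistance-network approach (series):
R_aluminium = L/(kA) = 0.0028/(212×20.8) = 6.35×10^-7 K/W
R_ceramic-fibre blanket = L/(kA) = 0.17/(0.074×20.8) = 0.1104 K/W
R_outer film = 1/(h_o·A) = 1/(15.6×20.8) = 0.003082 K/W
R_total = 0.1135 K/W
Q = ΔT / R_total = 214 / 0.1135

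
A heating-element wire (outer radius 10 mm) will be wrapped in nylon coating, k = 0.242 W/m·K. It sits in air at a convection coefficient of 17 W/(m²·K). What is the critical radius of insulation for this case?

For a cylinder r_cr = k/h = 0.242/17
r_cr = 14.2 mm; since the bare radius (10 mm) is below r_cr, adding a thin layer of insulation will *increase* heat loss.

r_cr ≈ 14.2 mm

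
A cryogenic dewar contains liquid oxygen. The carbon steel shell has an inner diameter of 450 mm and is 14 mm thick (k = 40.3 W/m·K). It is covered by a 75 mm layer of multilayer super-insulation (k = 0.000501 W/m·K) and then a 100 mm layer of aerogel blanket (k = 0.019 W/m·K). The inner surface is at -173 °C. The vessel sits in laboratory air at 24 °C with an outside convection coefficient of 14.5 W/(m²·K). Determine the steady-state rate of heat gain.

Q ≈ 1.22 W

Spherical conduction: R = (1/r_in − 1/r_out)/(4πk) per layer; series-sum.
R_carbon steel shell = (1/0.225 − 1/0.239)/(4π×40.3) = 5.141×10^-4 K/W
R_multilayer super-insulation = (1/0.239 − 1/0.314)/(4π×0.000501) = 158.7 K/W
R_aerogel blanket = (1/0.314 − 1/0.414)/(4π×0.019) = 3.222 K/W
R_outer film = 1/(h·4πr_o²) = 1/(14.5×4π×0.414²) = 0.03202 K/W
R_total = 162 K/W
Q = ΔT/R_total = 197/162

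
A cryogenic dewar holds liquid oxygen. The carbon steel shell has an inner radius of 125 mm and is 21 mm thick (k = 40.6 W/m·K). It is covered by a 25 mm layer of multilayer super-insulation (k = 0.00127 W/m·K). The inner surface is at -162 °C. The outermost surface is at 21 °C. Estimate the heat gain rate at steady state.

Q ≈ 2.92 W

Each spherical layer contributes R = (1/r_i − 1/r_o)/(4πk):
R_carbon steel shell = (1/0.125 − 1/0.146)/(4π×40.6) = 0.002255 K/W
R_multilayer super-insulation = (1/0.146 − 1/0.171)/(4π×0.00127) = 62.74 K/W
R_total = 62.75 K/W
Q = ΔT/R_total = 183/62.75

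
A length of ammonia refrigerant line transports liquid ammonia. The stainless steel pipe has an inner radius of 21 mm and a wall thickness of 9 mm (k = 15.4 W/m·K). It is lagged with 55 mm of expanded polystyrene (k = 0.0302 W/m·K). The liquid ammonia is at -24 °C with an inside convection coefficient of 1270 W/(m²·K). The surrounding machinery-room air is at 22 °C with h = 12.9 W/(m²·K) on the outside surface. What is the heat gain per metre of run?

Radial resistances (cylindrical: R_cond = ln(r_o/r_i)/(2πkL), R_conv = 1/(h·2πrL)):
R_inner film = 1/(h_i·2πr₁L) = 1/(1270×2π×0.021×1) = 0.005968 K/W
R_stainless steel pipe wall = ln(30/21)/(2π×15.4×1) = 0.003686 K/W
R_expanded polystyrene = ln(85/30)/(2π×0.0302×1) = 5.488 K/W
R_outer film = 1/(h_o·2πr_oL) = 1/(12.9×2π×0.085×1) = 0.1451 K/W
R_total = 5.643 K/W
Q = ΔT/R_total = 46/5.643

q′ ≈ 8.15 W/m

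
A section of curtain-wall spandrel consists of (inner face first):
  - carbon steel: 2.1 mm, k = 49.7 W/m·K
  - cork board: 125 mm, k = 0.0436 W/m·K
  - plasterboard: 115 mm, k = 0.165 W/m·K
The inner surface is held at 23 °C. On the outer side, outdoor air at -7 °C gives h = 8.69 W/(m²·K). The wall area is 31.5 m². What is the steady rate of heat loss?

Q ≈ 257 W

Thermal resistances in series:
R_carbon steel = L/(kA) = 0.0021/(49.7×31.5) = 1.341×10^-6 K/W
R_cork board = L/(kA) = 0.125/(0.0436×31.5) = 0.09101 K/W
R_plasterboard = L/(kA) = 0.115/(0.165×31.5) = 0.02213 K/W
R_outer film = 1/(h_o·A) = 1/(8.69×31.5) = 0.003653 K/W
R_total = 0.1168 K/W
Q = ΔT / R_total = 30 / 0.1168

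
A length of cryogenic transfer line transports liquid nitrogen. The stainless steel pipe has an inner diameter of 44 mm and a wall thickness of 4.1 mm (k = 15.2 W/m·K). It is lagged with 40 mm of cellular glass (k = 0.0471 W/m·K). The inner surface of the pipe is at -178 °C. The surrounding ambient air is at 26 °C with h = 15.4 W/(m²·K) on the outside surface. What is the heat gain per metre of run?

q′ ≈ 61.9 W/m

Per-layer cylindrical resistances, series-summed:
R_stainless steel pipe wall = ln(26.1/22)/(2π×15.2×1) = 0.001789 K/W
R_cellular glass = ln(66.1/26.1)/(2π×0.0471×1) = 3.14 K/W
R_outer film = 1/(h_o·2πr_oL) = 1/(15.4×2π×0.0661×1) = 0.1564 K/W
R_total = 3.298 K/W
Q = ΔT/R_total = 204/3.298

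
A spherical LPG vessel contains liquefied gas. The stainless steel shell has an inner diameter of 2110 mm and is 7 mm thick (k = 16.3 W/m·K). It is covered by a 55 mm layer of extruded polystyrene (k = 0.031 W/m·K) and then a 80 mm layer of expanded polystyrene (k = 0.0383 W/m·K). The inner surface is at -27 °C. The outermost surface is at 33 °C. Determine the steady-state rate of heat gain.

Radial (spherical) resistances in series:
R_stainless steel shell = (1/1.055 − 1/1.062)/(4π×16.3) = 3.05×10^-5 K/W
R_extruded polystyrene = (1/1.062 − 1/1.117)/(4π×0.031) = 0.119 K/W
R_expanded polystyrene = (1/1.117 − 1/1.197)/(4π×0.0383) = 0.1243 K/W
R_total = 0.2434 K/W
Q = ΔT/R_total = 60/0.2434

Q ≈ 247 W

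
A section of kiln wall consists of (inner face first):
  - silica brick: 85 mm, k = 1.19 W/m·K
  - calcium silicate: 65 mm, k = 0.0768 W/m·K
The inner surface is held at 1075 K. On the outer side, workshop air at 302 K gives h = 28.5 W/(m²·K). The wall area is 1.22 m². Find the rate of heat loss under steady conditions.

Q ≈ 990 W

Thermal resistances in series:
R_silica brick = L/(kA) = 0.085/(1.19×1.22) = 0.05855 K/W
R_calcium silicate = L/(kA) = 0.065/(0.0768×1.22) = 0.6937 K/W
R_outer film = 1/(h_o·A) = 1/(28.5×1.22) = 0.02876 K/W
R_total = 0.781 K/W
Q = ΔT / R_total = 773 / 0.781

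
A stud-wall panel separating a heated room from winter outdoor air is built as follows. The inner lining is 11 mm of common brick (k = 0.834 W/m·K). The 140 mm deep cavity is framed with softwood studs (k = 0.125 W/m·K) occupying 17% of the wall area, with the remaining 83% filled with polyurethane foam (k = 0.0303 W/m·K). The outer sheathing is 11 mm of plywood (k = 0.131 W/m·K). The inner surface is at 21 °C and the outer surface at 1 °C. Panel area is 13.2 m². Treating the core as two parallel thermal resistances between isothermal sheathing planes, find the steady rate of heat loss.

Sheathing layers in series; stud and cavity paths in parallel between them.
R_inner = 0.011/(0.834×13.2) = 9.992×10^-4 K/W
R_stud  = 0.14/(0.125×0.17×13.2) = 0.4991 K/W
R_cav   = 0.14/(0.0303×0.83×13.2) = 0.4217 K/W
1/R_core = 1/R_stud + 1/R_cav → R_core = 0.2286 K/W
R_outer = 0.011/(0.131×13.2) = 0.006361 K/W
R_total = 0.2359 K/W
Q = ΔT/R_total = 20/0.2359

Q ≈ 84.8 W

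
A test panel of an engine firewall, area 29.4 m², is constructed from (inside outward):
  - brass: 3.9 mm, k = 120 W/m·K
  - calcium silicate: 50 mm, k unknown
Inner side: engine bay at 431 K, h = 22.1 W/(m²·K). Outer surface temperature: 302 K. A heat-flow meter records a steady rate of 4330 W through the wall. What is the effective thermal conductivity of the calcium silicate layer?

Model the wall as resistances in series:
R_inner film = 1/(h_i·A) = 1/(22.1×29.4) = 0.001539 K/W
R_brass = L/(kA) = 0.0039/(120×29.4) = 1.105×10^-6 K/W
Sum of known resistances R_other = 0.00154 K/W
Total R = ΔT/Q = 129/4330 = 0.02979 K/W
R_calcium silicate = R_total − R_other = 0.02825 K/W
k = L/(R·A) = 0.05/(0.02825×29.4)

k ≈ 0.0602 W/(m·K)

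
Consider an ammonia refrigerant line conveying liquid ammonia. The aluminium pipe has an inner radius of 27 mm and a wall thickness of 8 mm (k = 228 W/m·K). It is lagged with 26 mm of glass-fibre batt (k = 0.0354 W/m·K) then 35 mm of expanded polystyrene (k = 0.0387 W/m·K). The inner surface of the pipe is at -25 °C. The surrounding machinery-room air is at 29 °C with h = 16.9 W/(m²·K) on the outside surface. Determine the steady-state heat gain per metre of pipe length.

q′ ≈ 12.1 W/m

Cylindrical conduction, so R = ln(r₂/r₁)/(2πkL) per layer, in series:
R_aluminium pipe wall = ln(35/27)/(2π×228×1) = 1.812×10^-4 K/W
R_glass-fibre batt = ln(61/35)/(2π×0.0354×1) = 2.498 K/W
R_expanded polystyrene = ln(96/61)/(2π×0.0387×1) = 1.865 K/W
R_outer film = 1/(h_o·2πr_oL) = 1/(16.9×2π×0.096×1) = 0.0981 K/W
R_total = 4.461 K/W
Q = ΔT/R_total = 54/4.461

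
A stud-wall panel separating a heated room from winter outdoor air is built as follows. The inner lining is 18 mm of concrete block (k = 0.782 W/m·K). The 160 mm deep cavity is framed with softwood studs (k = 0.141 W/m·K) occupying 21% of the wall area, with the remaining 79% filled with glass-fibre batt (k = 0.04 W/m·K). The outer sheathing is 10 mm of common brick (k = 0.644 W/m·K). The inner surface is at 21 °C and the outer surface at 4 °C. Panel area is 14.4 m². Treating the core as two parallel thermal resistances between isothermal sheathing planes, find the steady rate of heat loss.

Sheathing layers in series; stud and cavity paths in parallel between them.
R_inner = 0.018/(0.782×14.4) = 0.001598 K/W
R_stud  = 0.16/(0.141×0.21×14.4) = 0.3752 K/W
R_cav   = 0.16/(0.04×0.79×14.4) = 0.3516 K/W
1/R_core = 1/R_stud + 1/R_cav → R_core = 0.1815 K/W
R_outer = 0.01/(0.644×14.4) = 0.001078 K/W
R_total = 0.1842 K/W
Q = ΔT/R_total = 17/0.1842

Q ≈ 92.3 W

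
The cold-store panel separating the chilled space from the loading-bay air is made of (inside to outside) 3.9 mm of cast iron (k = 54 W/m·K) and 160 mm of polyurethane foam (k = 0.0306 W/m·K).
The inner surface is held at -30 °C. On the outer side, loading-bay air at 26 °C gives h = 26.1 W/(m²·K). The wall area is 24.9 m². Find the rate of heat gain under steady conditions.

Model the wall as resistances in series:
R_cast iron = L/(kA) = 0.0039/(54×24.9) = 2.9×10^-6 K/W
R_polyurethane foam = L/(kA) = 0.16/(0.0306×24.9) = 0.21 K/W
R_outer film = 1/(h_o·A) = 1/(26.1×24.9) = 0.001539 K/W
R_total = 0.2115 K/W
Q = ΔT / R_total = 56 / 0.2115

Q ≈ 265 W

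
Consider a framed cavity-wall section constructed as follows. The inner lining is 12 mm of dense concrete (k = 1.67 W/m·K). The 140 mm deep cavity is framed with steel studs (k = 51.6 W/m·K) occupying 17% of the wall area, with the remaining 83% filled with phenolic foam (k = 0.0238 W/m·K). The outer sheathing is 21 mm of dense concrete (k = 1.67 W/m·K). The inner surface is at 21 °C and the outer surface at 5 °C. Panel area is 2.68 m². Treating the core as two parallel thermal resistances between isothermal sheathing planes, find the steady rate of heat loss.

Sheathing layers in series; stud and cavity paths in parallel between them.
R_inner = 0.012/(1.67×2.68) = 0.002681 K/W
R_stud  = 0.14/(51.6×0.17×2.68) = 0.005955 K/W
R_cav   = 0.14/(0.0238×0.83×2.68) = 2.644 K/W
1/R_core = 1/R_stud + 1/R_cav → R_core = 0.005942 K/W
R_outer = 0.021/(1.67×2.68) = 0.004692 K/W
R_total = 0.01332 K/W
Q = ΔT/R_total = 16/0.01332

Q ≈ 1200 W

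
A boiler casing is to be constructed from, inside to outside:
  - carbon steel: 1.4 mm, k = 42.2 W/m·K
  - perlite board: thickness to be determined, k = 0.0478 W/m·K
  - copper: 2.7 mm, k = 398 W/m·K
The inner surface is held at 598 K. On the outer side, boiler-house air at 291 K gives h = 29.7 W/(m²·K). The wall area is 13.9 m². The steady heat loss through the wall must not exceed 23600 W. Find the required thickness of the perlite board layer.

L ≈ 7.03 mm

Series thermal resistances:
R_carbon steel = L/(kA) = 0.0014/(42.2×13.9) = 2.387×10^-6 K/W
R_copper = L/(kA) = 0.0027/(398×13.9) = 4.881×10^-7 K/W
R_outer film = 1/(h_o·A) = 1/(29.7×13.9) = 0.002422 K/W
Sum of the known resistances R_other = 0.002425 K/W
Required total resistance R_tot = ΔT/Q_allow = 307/23600 = 0.01301 K/W
R_perlite board = R_tot − R_other = 0.01058 K/W
L = R·k·A = 0.01058×0.0478×13.9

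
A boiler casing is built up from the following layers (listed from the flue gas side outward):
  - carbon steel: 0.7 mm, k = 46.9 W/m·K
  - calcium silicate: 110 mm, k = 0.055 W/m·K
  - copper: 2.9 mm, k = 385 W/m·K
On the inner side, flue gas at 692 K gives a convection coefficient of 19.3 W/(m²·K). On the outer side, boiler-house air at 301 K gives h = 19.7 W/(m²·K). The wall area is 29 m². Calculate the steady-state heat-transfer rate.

Q ≈ 5390 W

Using the resistance-network approach (series):
R_inner film = 1/(h_i·A) = 1/(19.3×29) = 0.001787 K/W
R_carbon steel = L/(kA) = 0.0007/(46.9×29) = 5.147×10^-7 K/W
R_calcium silicate = L/(kA) = 0.11/(0.055×29) = 0.06897 K/W
R_copper = L/(kA) = 0.0029/(385×29) = 2.597×10^-7 K/W
R_outer film = 1/(h_o·A) = 1/(19.7×29) = 0.00175 K/W
R_total = 0.0725 K/W
Q = ΔT / R_total = 391 / 0.0725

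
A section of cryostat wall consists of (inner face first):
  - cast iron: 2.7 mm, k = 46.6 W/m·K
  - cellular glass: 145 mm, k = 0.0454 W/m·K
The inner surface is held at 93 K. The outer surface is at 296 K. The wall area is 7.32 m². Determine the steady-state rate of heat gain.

Using the resistance-network approach (series):
R_cast iron = L/(kA) = 0.0027/(46.6×7.32) = 7.915×10^-6 K/W
R_cellular glass = L/(kA) = 0.145/(0.0454×7.32) = 0.4363 K/W
R_total = 0.4363 K/W
Q = ΔT / R_total = 203 / 0.4363

Q ≈ 465 W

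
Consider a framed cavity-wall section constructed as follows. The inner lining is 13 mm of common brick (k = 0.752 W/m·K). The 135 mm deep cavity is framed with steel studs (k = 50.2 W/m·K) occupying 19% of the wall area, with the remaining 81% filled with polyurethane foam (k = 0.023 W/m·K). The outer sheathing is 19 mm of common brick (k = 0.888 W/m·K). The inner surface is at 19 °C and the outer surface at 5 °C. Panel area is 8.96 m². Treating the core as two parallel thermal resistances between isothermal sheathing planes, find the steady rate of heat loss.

Q ≈ 2380 W

Sheathing layers in series; stud and cavity paths in parallel between them.
R_inner = 0.013/(0.752×8.96) = 0.001929 K/W
R_stud  = 0.135/(50.2×0.19×8.96) = 0.00158 K/W
R_cav   = 0.135/(0.023×0.81×8.96) = 0.8087 K/W
1/R_core = 1/R_stud + 1/R_cav → R_core = 0.001577 K/W
R_outer = 0.019/(0.888×8.96) = 0.002388 K/W
R_total = 0.005894 K/W
Q = ΔT/R_total = 14/0.005894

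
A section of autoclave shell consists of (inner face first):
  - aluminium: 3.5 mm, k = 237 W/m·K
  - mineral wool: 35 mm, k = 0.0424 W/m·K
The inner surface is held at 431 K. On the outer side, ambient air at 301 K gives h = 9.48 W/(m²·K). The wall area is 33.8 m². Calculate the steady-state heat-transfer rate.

Using the resistance-network approach (series):
R_aluminium = L/(kA) = 0.0035/(237×33.8) = 4.369×10^-7 K/W
R_mineral wool = L/(kA) = 0.035/(0.0424×33.8) = 0.02442 K/W
R_outer film = 1/(h_o·A) = 1/(9.48×33.8) = 0.003121 K/W
R_total = 0.02754 K/W
Q = ΔT / R_total = 130 / 0.02754

Q ≈ 4720 W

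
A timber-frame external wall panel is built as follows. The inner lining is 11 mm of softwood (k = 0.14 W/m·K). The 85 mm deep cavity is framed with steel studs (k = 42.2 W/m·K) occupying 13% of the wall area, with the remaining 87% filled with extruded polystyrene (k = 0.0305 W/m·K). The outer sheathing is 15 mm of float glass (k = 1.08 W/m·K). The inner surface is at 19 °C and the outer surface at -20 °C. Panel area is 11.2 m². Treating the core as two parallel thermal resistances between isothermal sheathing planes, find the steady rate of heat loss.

Q ≈ 4050 W

Sheathing layers in series; stud and cavity paths in parallel between them.
R_inner = 0.011/(0.14×11.2) = 0.007015 K/W
R_stud  = 0.085/(42.2×0.13×11.2) = 0.001383 K/W
R_cav   = 0.085/(0.0305×0.87×11.2) = 0.286 K/W
1/R_core = 1/R_stud + 1/R_cav → R_core = 0.001377 K/W
R_outer = 0.015/(1.08×11.2) = 0.00124 K/W
R_total = 0.009632 K/W
Q = ΔT/R_total = 39/0.009632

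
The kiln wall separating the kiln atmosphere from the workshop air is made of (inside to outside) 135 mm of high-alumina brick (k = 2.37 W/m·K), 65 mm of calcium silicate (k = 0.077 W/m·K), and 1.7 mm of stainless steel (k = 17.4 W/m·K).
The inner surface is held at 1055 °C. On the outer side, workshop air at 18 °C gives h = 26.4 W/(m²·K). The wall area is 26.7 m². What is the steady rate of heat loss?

Using the resistance-network approach (series):
R_high-alumina brick = L/(kA) = 0.135/(2.37×26.7) = 0.002133 K/W
R_calcium silicate = L/(kA) = 0.065/(0.077×26.7) = 0.03162 K/W
R_stainless steel = L/(kA) = 0.0017/(17.4×26.7) = 3.659×10^-6 K/W
R_outer film = 1/(h_o·A) = 1/(26.4×26.7) = 0.001419 K/W
R_total = 0.03517 K/W
Q = ΔT / R_total = 1037 / 0.03517

Q ≈ 29500 W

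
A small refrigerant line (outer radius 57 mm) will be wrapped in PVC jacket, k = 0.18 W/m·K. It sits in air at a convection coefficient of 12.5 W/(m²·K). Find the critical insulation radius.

r_cr ≈ 14.4 mm

For a cylinder r_cr = k/h = 0.18/12.5
r_cr = 14.4 mm; since the bare radius (57 mm) is above r_cr, any added insulation will reduce heat loss.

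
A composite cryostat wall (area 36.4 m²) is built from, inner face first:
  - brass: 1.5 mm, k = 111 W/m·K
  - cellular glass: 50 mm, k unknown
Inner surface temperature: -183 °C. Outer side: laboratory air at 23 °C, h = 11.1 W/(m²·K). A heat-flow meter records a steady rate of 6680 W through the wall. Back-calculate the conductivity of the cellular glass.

Treating each layer as a thermal resistance in series:
R_brass = L/(kA) = 0.0015/(111×36.4) = 3.713×10^-7 K/W
R_outer film = 1/(h_o·A) = 1/(11.1×36.4) = 0.002475 K/W
Sum of known resistances R_other = 0.002475 K/W
Total R = ΔT/Q = 206/6680 = 0.03084 K/W
R_cellular glass = R_total − R_other = 0.02836 K/W
k = L/(R·A) = 0.05/(0.02836×36.4)

k ≈ 0.0484 W/(m·K)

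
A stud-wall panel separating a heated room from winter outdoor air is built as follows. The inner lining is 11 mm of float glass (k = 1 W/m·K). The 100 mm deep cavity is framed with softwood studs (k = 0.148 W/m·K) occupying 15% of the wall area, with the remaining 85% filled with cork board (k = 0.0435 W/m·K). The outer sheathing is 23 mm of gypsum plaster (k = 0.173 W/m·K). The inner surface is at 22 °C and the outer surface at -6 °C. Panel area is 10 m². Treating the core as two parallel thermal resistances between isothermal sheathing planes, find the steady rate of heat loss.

Q ≈ 153 W

Sheathing layers in series; stud and cavity paths in parallel between them.
R_inner = 0.011/(1×10) = 0.0011 K/W
R_stud  = 0.1/(0.148×0.15×10) = 0.4505 K/W
R_cav   = 0.1/(0.0435×0.85×10) = 0.2705 K/W
1/R_core = 1/R_stud + 1/R_cav → R_core = 0.169 K/W
R_outer = 0.023/(0.173×10) = 0.01329 K/W
R_total = 0.1834 K/W
Q = ΔT/R_total = 28/0.1834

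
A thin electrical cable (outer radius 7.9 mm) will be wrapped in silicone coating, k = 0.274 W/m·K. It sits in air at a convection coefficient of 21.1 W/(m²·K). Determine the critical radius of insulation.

For a cylinder r_cr = k/h = 0.274/21.1
r_cr = 13 mm; since the bare radius (7.9 mm) is below r_cr, adding a thin layer of insulation will *increase* heat loss.

r_cr ≈ 13 mm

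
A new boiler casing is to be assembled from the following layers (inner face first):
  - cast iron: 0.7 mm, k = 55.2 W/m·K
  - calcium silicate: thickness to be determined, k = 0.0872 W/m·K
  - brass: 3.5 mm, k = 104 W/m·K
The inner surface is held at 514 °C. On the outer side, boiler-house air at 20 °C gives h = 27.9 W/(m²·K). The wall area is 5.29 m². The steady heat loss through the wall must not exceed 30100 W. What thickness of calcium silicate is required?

L ≈ 4.44 mm

Using the resistance-network approach (series):
R_cast iron = L/(kA) = 0.0007/(55.2×5.29) = 2.397×10^-6 K/W
R_brass = L/(kA) = 0.0035/(104×5.29) = 6.362×10^-6 K/W
R_outer film = 1/(h_o·A) = 1/(27.9×5.29) = 0.006775 K/W
Sum of the known resistances R_other = 0.006784 K/W
Required total resistance R_tot = ΔT/Q_allow = 494/30100 = 0.01641 K/W
R_calcium silicate = R_tot − R_other = 0.009628 K/W
L = R·k·A = 0.009628×0.0872×5.29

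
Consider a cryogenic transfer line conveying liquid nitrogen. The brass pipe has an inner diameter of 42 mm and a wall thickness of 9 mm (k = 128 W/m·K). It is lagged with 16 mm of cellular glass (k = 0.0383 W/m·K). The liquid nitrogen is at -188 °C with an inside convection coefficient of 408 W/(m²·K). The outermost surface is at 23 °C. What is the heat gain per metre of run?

q′ ≈ 118 W/m

Treating each annulus and film as a series resistance:
R_inner film = 1/(h_i·2πr₁L) = 1/(408×2π×0.021×1) = 0.01858 K/W
R_brass pipe wall = ln(30/21)/(2π×128×1) = 4.435×10^-4 K/W
R_cellular glass = ln(46/30)/(2π×0.0383×1) = 1.776 K/W
R_total = 1.795 K/W
Q = ΔT/R_total = 211/1.795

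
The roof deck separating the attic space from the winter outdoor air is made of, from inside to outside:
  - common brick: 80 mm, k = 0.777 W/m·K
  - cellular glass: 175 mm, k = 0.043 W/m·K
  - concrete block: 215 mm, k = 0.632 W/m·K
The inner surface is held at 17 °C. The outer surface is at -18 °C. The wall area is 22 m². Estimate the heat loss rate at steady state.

Q ≈ 171 W

Using the resistance-network approach (series):
R_common brick = L/(kA) = 0.08/(0.777×22) = 0.00468 K/W
R_cellular glass = L/(kA) = 0.175/(0.043×22) = 0.185 K/W
R_concrete block = L/(kA) = 0.215/(0.632×22) = 0.01546 K/W
R_total = 0.2051 K/W
Q = ΔT / R_total = 35 / 0.2051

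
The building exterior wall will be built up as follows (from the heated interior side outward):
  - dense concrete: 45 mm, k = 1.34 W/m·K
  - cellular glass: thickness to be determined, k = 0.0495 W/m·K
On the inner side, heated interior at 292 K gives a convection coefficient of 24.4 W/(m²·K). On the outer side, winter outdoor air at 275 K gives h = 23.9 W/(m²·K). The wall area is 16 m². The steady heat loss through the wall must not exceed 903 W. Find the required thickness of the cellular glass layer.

Model the wall as resistances in series:
R_inner film = 1/(h_i·A) = 1/(24.4×16) = 0.002561 K/W
R_dense concrete = L/(kA) = 0.045/(1.34×16) = 0.002099 K/W
R_outer film = 1/(h_o·A) = 1/(23.9×16) = 0.002615 K/W
Sum of the known resistances R_other = 0.007275 K/W
Required total resistance R_tot = ΔT/Q_allow = 17/903 = 0.01883 K/W
R_cellular glass = R_tot − R_other = 0.01155 K/W
L = R·k·A = 0.01155×0.0495×16

L ≈ 9.15 mm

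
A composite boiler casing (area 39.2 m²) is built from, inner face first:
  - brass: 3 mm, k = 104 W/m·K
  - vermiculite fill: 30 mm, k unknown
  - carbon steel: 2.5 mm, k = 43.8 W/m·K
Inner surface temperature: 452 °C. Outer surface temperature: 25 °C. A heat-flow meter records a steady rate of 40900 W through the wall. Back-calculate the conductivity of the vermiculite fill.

k ≈ 0.0733 W/(m·K)

Thermal resistances in series:
R_brass = L/(kA) = 0.003/(104×39.2) = 7.359×10^-7 K/W
R_carbon steel = L/(kA) = 0.0025/(43.8×39.2) = 1.456×10^-6 K/W
Sum of known resistances R_other = 2.192×10^-6 K/W
Total R = ΔT/Q = 427/40900 = 0.01044 K/W
R_vermiculite fill = R_total − R_other = 0.01044 K/W
k = L/(R·A) = 0.03/(0.01044×39.2)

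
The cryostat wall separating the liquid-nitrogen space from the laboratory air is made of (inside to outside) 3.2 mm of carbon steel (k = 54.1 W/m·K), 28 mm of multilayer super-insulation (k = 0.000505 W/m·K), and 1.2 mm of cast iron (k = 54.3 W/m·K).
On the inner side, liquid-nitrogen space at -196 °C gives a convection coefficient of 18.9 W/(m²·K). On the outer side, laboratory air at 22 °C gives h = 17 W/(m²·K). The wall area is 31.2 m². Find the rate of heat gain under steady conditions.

Q ≈ 122 W

Using the resistance-network approach (series):
R_inner film = 1/(h_i·A) = 1/(18.9×31.2) = 0.001696 K/W
R_carbon steel = L/(kA) = 0.0032/(54.1×31.2) = 1.896×10^-6 K/W
R_multilayer super-insulation = L/(kA) = 0.028/(0.000505×31.2) = 1.777 K/W
R_cast iron = L/(kA) = 0.0012/(54.3×31.2) = 7.083×10^-7 K/W
R_outer film = 1/(h_o·A) = 1/(17×31.2) = 0.001885 K/W
R_total = 1.781 K/W
Q = ΔT / R_total = 218 / 1.781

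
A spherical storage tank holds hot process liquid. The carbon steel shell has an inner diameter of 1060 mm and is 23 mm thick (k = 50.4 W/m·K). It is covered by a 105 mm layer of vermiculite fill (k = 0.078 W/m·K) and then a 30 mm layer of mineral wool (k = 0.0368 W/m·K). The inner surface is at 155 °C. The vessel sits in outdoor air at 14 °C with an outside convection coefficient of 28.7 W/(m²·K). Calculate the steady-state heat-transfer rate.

Spherical conduction: R = (1/r_in − 1/r_out)/(4πk) per layer; series-sum.
R_carbon steel shell = (1/0.53 − 1/0.553)/(4π×50.4) = 1.239×10^-4 K/W
R_vermiculite fill = (1/0.553 − 1/0.658)/(4π×0.078) = 0.2944 K/W
R_mineral wool = (1/0.658 − 1/0.688)/(4π×0.0368) = 0.1433 K/W
R_outer film = 1/(h·4πr_o²) = 1/(28.7×4π×0.688²) = 0.005858 K/W
R_total = 0.4437 K/W
Q = ΔT/R_total = 141/0.4437

Q ≈ 318 W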